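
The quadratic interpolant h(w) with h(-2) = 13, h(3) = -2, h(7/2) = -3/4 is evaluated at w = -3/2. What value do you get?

37/4

L_0(-3/2) = (-9/2)·(-5)/[(-5)·(-11/2)] = 9/11
L_1(-3/2) = (1/2)·(-5)/[(5)·(-1/2)] = 1
L_2(-3/2) = (1/2)·(-9/2)/[(11/2)·(1/2)] = -9/11
Sum: 13·(9/11) + (-2)·(1) + (-3/4)·(-9/11) = 37/4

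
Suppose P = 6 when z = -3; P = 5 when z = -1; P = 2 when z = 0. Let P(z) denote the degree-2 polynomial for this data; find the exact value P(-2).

19/3

L_0(-2) = (-1)·(-2)/[(-2)·(-3)] = 1/3
L_1(-2) = (1)·(-2)/[(2)·(-1)] = 1
L_2(-2) = (1)·(-1)/[(3)·(1)] = -1/3
Sum: 6·(1/3) + 5·(1) + 2·(-1/3) = 19/3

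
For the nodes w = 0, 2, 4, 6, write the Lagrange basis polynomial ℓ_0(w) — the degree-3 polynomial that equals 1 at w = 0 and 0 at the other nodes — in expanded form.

ℓ_0(w) = -(1/48)w^3 + (1/4)w^2 - (11/12)w + 1

ℓ_0(w) = (w - 2)(w - 4)(w - 6) / [(-2)·(-4)·(-6)]
       = (w^3 - 12w^2 + 44w - 48) / (-48)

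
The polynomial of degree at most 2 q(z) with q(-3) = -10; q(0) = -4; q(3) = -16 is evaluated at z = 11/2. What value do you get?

Evaluate each Lagrange basis at z = 11/2:
L_0(11/2) = (11/2)·(5/2)/[(-3)·(-6)] = 55/72
L_1(11/2) = (17/2)·(5/2)/[(3)·(-3)] = -85/36
L_2(11/2) = (17/2)·(11/2)/[(6)·(3)] = 187/72
Sum: (-10)·(55/72) + (-4)·(-85/36) + (-16)·(187/72) = -159/4

-159/4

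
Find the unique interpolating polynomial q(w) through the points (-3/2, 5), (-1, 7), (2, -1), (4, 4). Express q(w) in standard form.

L_0(w) = (w + 1)(w - 2)(w - 4) / [-77/8] = -(8/77)w^3 + (40/77)w^2 - (16/77)w - 64/77
L_1(w) = (w + 3/2)(w - 2)(w - 4) / [15/2] = (2/15)w^3 - (3/5)w^2 - (2/15)w + 8/5
L_2(w) = (w + 3/2)(w + 1)(w - 4) / [-21] = -(1/21)w^3 + (1/14)w^2 + (17/42)w + 2/7
L_3(w) = (w + 3/2)(w + 1)(w - 2) / [55] = (1/55)w^3 + (1/110)w^2 - (7/110)w - 3/55
q(w) = 5·L_0 + 7·L_1 + (-1)·L_2 + 4·L_3
  5·L_0(w) = -(40/77)w^3 + (200/77)w^2 - (80/77)w - 320/77
  7·L_1(w) = (14/15)w^3 - (21/5)w^2 - (14/15)w + 56/5
  (-1)·L_2(w) = (1/21)w^3 - (1/14)w^2 - (17/42)w - 2/7
  4·L_3(w) = (4/55)w^3 + (2/55)w^2 - (14/55)w - 12/55
Adding term by term: (617/1155)w^3 - (1261/770)w^2 - (6079/2310)w + 2518/385

q(w) = (617/1155)w^3 - (1261/770)w^2 - (6079/2310)w + 2518/385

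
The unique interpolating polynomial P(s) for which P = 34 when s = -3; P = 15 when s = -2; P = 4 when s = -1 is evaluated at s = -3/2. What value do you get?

17/2

Evaluate each Lagrange basis at s = -3/2:
L_0(-3/2) = (1/2)·(-1/2)/[(-1)·(-2)] = -1/8
L_1(-3/2) = (3/2)·(-1/2)/[(1)·(-1)] = 3/4
L_2(-3/2) = (3/2)·(1/2)/[(2)·(1)] = 3/8
Sum: 34·(-1/8) + 15·(3/4) + 4·(3/8) = 17/2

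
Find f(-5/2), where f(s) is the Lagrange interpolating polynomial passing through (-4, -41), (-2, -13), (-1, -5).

L_0(-5/2) = (-1/2)·(-3/2)/[(-2)·(-3)] = 1/8
L_1(-5/2) = (3/2)·(-3/2)/[(2)·(-1)] = 9/8
L_2(-5/2) = (3/2)·(-1/2)/[(3)·(1)] = -1/4
Sum: (-41)·(1/8) + (-13)·(9/8) + (-5)·(-1/4) = -37/2

-37/2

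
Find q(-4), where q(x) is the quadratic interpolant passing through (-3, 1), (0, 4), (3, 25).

Using Newton's divided-difference form:
q[-3,0] = (4 - 1) / (0 - (-3)) = 1
q[0,3] = (25 - 4) / (3 - 0) = 7
q[-3,0,3] = (7 - 1) / (3 - (-3)) = 1
q(-4) = 1 + 1·(-1) + 1·(-1)·(-4) = 4

4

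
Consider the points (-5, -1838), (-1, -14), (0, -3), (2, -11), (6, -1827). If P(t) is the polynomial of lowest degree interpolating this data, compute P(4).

-299

Evaluate each Lagrange basis at t = 4:
L_0(4) = (5)·(4)·(2)·(-2)/[(-4)·(-5)·(-7)·(-11)] = -4/77
L_1(4) = (9)·(4)·(2)·(-2)/[(4)·(-1)·(-3)·(-7)] = 12/7
L_2(4) = (9)·(5)·(2)·(-2)/[(5)·(1)·(-2)·(-6)] = -3
L_3(4) = (9)·(5)·(4)·(-2)/[(7)·(3)·(2)·(-4)] = 15/7
L_4(4) = (9)·(5)·(4)·(2)/[(11)·(7)·(6)·(4)] = 15/77
Sum: (-1838)·(-4/77) + (-14)·(12/7) + (-3)·(-3) + (-11)·(15/7) + (-1827)·(15/77) = -299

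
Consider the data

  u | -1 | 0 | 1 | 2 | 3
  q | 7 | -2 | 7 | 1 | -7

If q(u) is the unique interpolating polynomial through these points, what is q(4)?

42

Using Newton's divided-difference form:
q[-1,0] = (-2 - 7) / (0 - (-1)) = -9
q[0,1] = (7 - (-2)) / (1 - 0) = 9
q[1,2] = (1 - 7) / (2 - 1) = -6
q[2,3] = (-7 - 1) / (3 - 2) = -8
q[-1,0,1] = (9 - (-9)) / (1 - (-1)) = 9
q[0,1,2] = (-6 - 9) / (2 - 0) = -15/2
q[1,2,3] = (-8 - (-6)) / (3 - 1) = -1
q[-1,0,1,2] = (-15/2 - 9) / (2 - (-1)) = -11/2
q[0,1,2,3] = (-1 - (-15/2)) / (3 - 0) = 13/6
q[-1,0,1,2,3] = (13/6 - (-11/2)) / (3 - (-1)) = 23/12
q(4) = 7 + (-9)·(5) + 9·(5)·(4) + (-11/2)·(5)·(4)·(3) + (23/12)·(5)·(4)·(3)·(2) = 42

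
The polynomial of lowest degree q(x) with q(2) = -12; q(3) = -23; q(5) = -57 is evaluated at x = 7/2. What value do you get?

-30

L_0(7/2) = (1/2)·(-3/2)/[(-1)·(-3)] = -1/4
L_1(7/2) = (3/2)·(-3/2)/[(1)·(-2)] = 9/8
L_2(7/2) = (3/2)·(1/2)/[(3)·(2)] = 1/8
Sum: (-12)·(-1/4) + (-23)·(9/8) + (-57)·(1/8) = -30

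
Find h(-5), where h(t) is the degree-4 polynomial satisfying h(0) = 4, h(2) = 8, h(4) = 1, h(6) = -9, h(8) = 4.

3571/64

L_0(-5) = (-7)·(-9)·(-11)·(-13)/[(-2)·(-4)·(-6)·(-8)] = 3003/128
L_1(-5) = (-5)·(-9)·(-11)·(-13)/[(2)·(-2)·(-4)·(-6)] = -2145/32
L_2(-5) = (-5)·(-7)·(-11)·(-13)/[(4)·(2)·(-2)·(-4)] = 5005/64
L_3(-5) = (-5)·(-7)·(-9)·(-13)/[(6)·(4)·(2)·(-2)] = -1365/32
L_4(-5) = (-5)·(-7)·(-9)·(-11)/[(8)·(6)·(4)·(2)] = 1155/128
Sum: 4·(3003/128) + 8·(-2145/32) + 1·(5005/64) + (-9)·(-1365/32) + 4·(1155/128) = 3571/64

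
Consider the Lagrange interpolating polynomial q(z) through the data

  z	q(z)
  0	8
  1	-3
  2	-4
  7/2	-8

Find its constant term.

8

Build the Lagrange basis polynomials:
L_0(z) = (z - 1)(z - 2)(z - 7/2) / [-7] = -(1/7)z^3 + (13/14)z^2 - (25/14)z + 1
L_1(z) = z(z - 2)(z - 7/2) / [5/2] = (2/5)z^3 - (11/5)z^2 + (14/5)z
L_2(z) = z(z - 1)(z - 7/2) / [-3] = -(1/3)z^3 + (3/2)z^2 - (7/6)z
L_3(z) = z(z - 1)(z - 2) / [105/8] = (8/105)z^3 - (8/35)z^2 + (16/105)z
q(z) = 8·L_0 + (-3)·L_1 + (-4)·L_2 + (-8)·L_3
Only the constant term is needed; take it from each L_i and combine:
8·(1) + (-3)·(0) + (-4)·(0) + (-8)·(0) = 8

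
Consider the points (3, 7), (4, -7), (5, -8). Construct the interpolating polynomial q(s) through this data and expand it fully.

q(s) = (13/2)s^2 - (119/2)s + 127

Build the Lagrange basis polynomials:
L_0(s) = (s - 4)(s - 5) / [2] = (1/2)s^2 - (9/2)s + 10
L_1(s) = (s - 3)(s - 5) / [-1] = -s^2 + 8s - 15
L_2(s) = (s - 3)(s - 4) / [2] = (1/2)s^2 - (7/2)s + 6
q(s) = 7·L_0 + (-7)·L_1 + (-8)·L_2
  7·L_0(s) = (7/2)s^2 - (63/2)s + 70
  (-7)·L_1(s) = 7s^2 - 56s + 105
  (-8)·L_2(s) = -4s^2 + 28s - 48
Adding term by term: (13/2)s^2 - (119/2)s + 127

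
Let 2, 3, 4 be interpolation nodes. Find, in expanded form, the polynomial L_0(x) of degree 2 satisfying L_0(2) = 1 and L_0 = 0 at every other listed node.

L_0(x) = (1/2)x^2 - (7/2)x + 6

L_0(x) = (x - 3)(x - 4) / [(-1)·(-2)]
       = (x^2 - 7x + 12) / (2)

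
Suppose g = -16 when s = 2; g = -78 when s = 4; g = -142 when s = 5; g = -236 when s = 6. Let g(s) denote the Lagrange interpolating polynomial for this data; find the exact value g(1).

L_0(1) = (-3)·(-4)·(-5)/[(-2)·(-3)·(-4)] = 5/2
L_1(1) = (-1)·(-4)·(-5)/[(2)·(-1)·(-2)] = -5
L_2(1) = (-1)·(-3)·(-5)/[(3)·(1)·(-1)] = 5
L_3(1) = (-1)·(-3)·(-4)/[(4)·(2)·(1)] = -3/2
Sum: (-16)·(5/2) + (-78)·(-5) + (-142)·(5) + (-236)·(-3/2) = -6

-6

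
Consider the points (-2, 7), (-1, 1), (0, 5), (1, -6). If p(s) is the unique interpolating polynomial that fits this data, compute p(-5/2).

345/16

L_0(-5/2) = (-3/2)·(-5/2)·(-7/2)/[(-1)·(-2)·(-3)] = 35/16
L_1(-5/2) = (-1/2)·(-5/2)·(-7/2)/[(1)·(-1)·(-2)] = -35/16
L_2(-5/2) = (-1/2)·(-3/2)·(-7/2)/[(2)·(1)·(-1)] = 21/16
L_3(-5/2) = (-1/2)·(-3/2)·(-5/2)/[(3)·(2)·(1)] = -5/16
Sum: 7·(35/16) + 1·(-35/16) + 5·(21/16) + (-6)·(-5/16) = 345/16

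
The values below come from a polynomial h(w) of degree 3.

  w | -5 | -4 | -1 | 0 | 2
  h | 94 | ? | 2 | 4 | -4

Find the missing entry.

The 4 known values determine h uniquely (degree ≤ 3).
Evaluate each Lagrange basis at w = -4:
L_0(-4) = (-3)·(-4)·(-6)/[(-4)·(-5)·(-7)] = 18/35
L_1(-4) = (1)·(-4)·(-6)/[(4)·(-1)·(-3)] = 2
L_2(-4) = (1)·(-3)·(-6)/[(5)·(1)·(-2)] = -9/5
L_3(-4) = (1)·(-3)·(-4)/[(7)·(3)·(2)] = 2/7
Sum: 94·(18/35) + 2·(2) + 4·(-9/5) + (-4)·(2/7) = 44

44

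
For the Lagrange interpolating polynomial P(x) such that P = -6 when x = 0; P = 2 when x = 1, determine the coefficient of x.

8

L_0(x) = (x - 1) / [-1] = -x + 1
L_1(x) = x / [1] = x
P(x) = (-6)·L_0 + 2·L_1
Only the coefficient of x is needed; take it from each L_i and combine:
(-6)·(-1) + 2·(1) = 8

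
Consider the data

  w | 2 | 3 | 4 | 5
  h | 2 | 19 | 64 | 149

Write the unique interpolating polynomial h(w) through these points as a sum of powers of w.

Build the Lagrange basis polynomials:
L_0(w) = (w - 3)(w - 4)(w - 5) / [-6] = -(1/6)w^3 + 2w^2 - (47/6)w + 10
L_1(w) = (w - 2)(w - 4)(w - 5) / [2] = (1/2)w^3 - (11/2)w^2 + 19w - 20
L_2(w) = (w - 2)(w - 3)(w - 5) / [-2] = -(1/2)w^3 + 5w^2 - (31/2)w + 15
L_3(w) = (w - 2)(w - 3)(w - 4) / [6] = (1/6)w^3 - (3/2)w^2 + (13/3)w - 4
h(w) = 2·L_0 + 19·L_1 + 64·L_2 + 149·L_3
  2·L_0(w) = -(1/3)w^3 + 4w^2 - (47/3)w + 20
  19·L_1(w) = (19/2)w^3 - (209/2)w^2 + 361w - 380
  64·L_2(w) = -32w^3 + 320w^2 - 992w + 960
  149·L_3(w) = (149/6)w^3 - (447/2)w^2 + (1937/3)w - 596
Adding term by term: 2w^3 - 4w^2 - w + 4

h(w) = 2w^3 - 4w^2 - w + 4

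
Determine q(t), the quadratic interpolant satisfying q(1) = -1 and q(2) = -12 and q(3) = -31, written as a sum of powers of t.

Newton's divided differences:
q[1,2] = (-12 - (-1)) / (2 - 1) = -11
q[2,3] = (-31 - (-12)) / (3 - 2) = -19
q[1,2,3] = (-19 - (-11)) / (3 - 1) = -4
q(t) = -1 + (-11)·(t - 1) + (-4)·(t - 1)(t - 2)
Expanding: q(t) = -4t^2 + t + 2

q(t) = -4t^2 + t + 2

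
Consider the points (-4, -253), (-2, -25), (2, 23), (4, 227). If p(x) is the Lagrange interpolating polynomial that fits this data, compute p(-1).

L_0(-1) = (1)·(-3)·(-5)/[(-2)·(-6)·(-8)] = -5/32
L_1(-1) = (3)·(-3)·(-5)/[(2)·(-4)·(-6)] = 15/16
L_2(-1) = (3)·(1)·(-5)/[(6)·(4)·(-2)] = 5/16
L_3(-1) = (3)·(1)·(-3)/[(8)·(6)·(2)] = -3/32
Sum: (-253)·(-5/32) + (-25)·(15/16) + 23·(5/16) + 227·(-3/32) = 2

2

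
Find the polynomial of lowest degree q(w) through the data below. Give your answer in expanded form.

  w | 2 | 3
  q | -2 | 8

q(w) = 10w - 22

Build the Lagrange basis polynomials:
L_0(w) = (w - 3) / [-1] = -w + 3
L_1(w) = (w - 2) / [1] = w - 2
q(w) = (-2)·L_0 + 8·L_1
  (-2)·L_0(w) = 2w - 6
  8·L_1(w) = 8w - 16
Adding term by term: 10w - 22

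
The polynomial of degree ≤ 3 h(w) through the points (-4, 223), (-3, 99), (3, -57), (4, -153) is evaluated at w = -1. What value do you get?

L_0(-1) = (2)·(-4)·(-5)/[(-1)·(-7)·(-8)] = -5/7
L_1(-1) = (3)·(-4)·(-5)/[(1)·(-6)·(-7)] = 10/7
L_2(-1) = (3)·(2)·(-5)/[(7)·(6)·(-1)] = 5/7
L_3(-1) = (3)·(2)·(-4)/[(8)·(7)·(1)] = -3/7
Sum: 223·(-5/7) + 99·(10/7) + (-57)·(5/7) + (-153)·(-3/7) = 7

7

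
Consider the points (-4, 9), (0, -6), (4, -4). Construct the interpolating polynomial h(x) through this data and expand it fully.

Newton's divided differences:
h[-4,0] = (-6 - 9) / (0 - (-4)) = -15/4
h[0,4] = (-4 - (-6)) / (4 - 0) = 1/2
h[-4,0,4] = (1/2 - (-15/4)) / (4 - (-4)) = 17/32
h(x) = 9 + (-15/4)·(x + 4) + (17/32)·(x + 4)x
Expanding: h(x) = (17/32)x^2 - (13/8)x - 6

h(x) = (17/32)x^2 - (13/8)x - 6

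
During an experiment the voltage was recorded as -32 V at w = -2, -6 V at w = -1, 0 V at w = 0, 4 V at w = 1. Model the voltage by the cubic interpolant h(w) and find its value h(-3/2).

Using Newton's divided-difference form:
h[-2,-1] = (-6 - (-32)) / (-1 - (-2)) = 26
h[-1,0] = (0 - (-6)) / (0 - (-1)) = 6
h[0,1] = (4 - 0) / (1 - 0) = 4
h[-2,-1,0] = (6 - 26) / (0 - (-2)) = -10
h[-1,0,1] = (4 - 6) / (1 - (-1)) = -1
h[-2,-1,0,1] = (-1 - (-10)) / (1 - (-2)) = 3
h(-3/2) = -32 + 26·(1/2) + (-10)·(1/2)·(-1/2) + 3·(1/2)·(-1/2)·(-3/2) = -123/8

-123/8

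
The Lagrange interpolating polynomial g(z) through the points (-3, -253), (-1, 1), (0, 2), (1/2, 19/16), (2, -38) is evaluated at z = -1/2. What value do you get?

L_0(-1/2) = (1/2)·(-1/2)·(-1)·(-5/2)/[(-2)·(-3)·(-7/2)·(-5)] = -1/168
L_1(-1/2) = (5/2)·(-1/2)·(-1)·(-5/2)/[(2)·(-1)·(-3/2)·(-3)] = 25/72
L_2(-1/2) = (5/2)·(1/2)·(-1)·(-5/2)/[(3)·(1)·(-1/2)·(-2)] = 25/24
L_3(-1/2) = (5/2)·(1/2)·(-1/2)·(-5/2)/[(7/2)·(3/2)·(1/2)·(-3/2)] = -25/63
L_4(-1/2) = (5/2)·(1/2)·(-1/2)·(-1)/[(5)·(3)·(2)·(3/2)] = 1/72
Sum: (-253)·(-1/168) + 1·(25/72) + 2·(25/24) + 19/16·(-25/63) + (-38)·(1/72) = 47/16

47/16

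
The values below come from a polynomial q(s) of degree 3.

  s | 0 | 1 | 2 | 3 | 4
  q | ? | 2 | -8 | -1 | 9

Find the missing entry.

43

The 4 known values determine q uniquely (degree ≤ 3).
Evaluate each Lagrange basis at s = 0:
L_0(0) = (-2)·(-3)·(-4)/[(-1)·(-2)·(-3)] = 4
L_1(0) = (-1)·(-3)·(-4)/[(1)·(-1)·(-2)] = -6
L_2(0) = (-1)·(-2)·(-4)/[(2)·(1)·(-1)] = 4
L_3(0) = (-1)·(-2)·(-3)/[(3)·(2)·(1)] = -1
Sum: 2·(4) + (-8)·(-6) + (-1)·(4) + 9·(-1) = 43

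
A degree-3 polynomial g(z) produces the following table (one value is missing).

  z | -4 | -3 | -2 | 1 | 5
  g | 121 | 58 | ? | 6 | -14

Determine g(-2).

21

The 4 known values determine g uniquely (degree ≤ 3).
Evaluate each Lagrange basis at z = -2:
L_0(-2) = (1)·(-3)·(-7)/[(-1)·(-5)·(-9)] = -7/15
L_1(-2) = (2)·(-3)·(-7)/[(1)·(-4)·(-8)] = 21/16
L_2(-2) = (2)·(1)·(-7)/[(5)·(4)·(-4)] = 7/40
L_3(-2) = (2)·(1)·(-3)/[(9)·(8)·(4)] = -1/48
Sum: 121·(-7/15) + 58·(21/16) + 6·(7/40) + (-14)·(-1/48) = 21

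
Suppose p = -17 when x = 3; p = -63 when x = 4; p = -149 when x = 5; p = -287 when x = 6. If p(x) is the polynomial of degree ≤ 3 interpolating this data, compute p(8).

L_0(8) = (4)·(3)·(2)/[(-1)·(-2)·(-3)] = -4
L_1(8) = (5)·(3)·(2)/[(1)·(-1)·(-2)] = 15
L_2(8) = (5)·(4)·(2)/[(2)·(1)·(-1)] = -20
L_3(8) = (5)·(4)·(3)/[(3)·(2)·(1)] = 10
Sum: (-17)·(-4) + (-63)·(15) + (-149)·(-20) + (-287)·(10) = -767

-767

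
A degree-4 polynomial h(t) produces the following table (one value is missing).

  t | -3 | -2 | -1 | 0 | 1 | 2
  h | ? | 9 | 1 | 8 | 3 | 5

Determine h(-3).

105

The 5 known values determine h uniquely (degree ≤ 4).
Evaluate each Lagrange basis at t = -3:
L_0(-3) = (-2)·(-3)·(-4)·(-5)/[(-1)·(-2)·(-3)·(-4)] = 5
L_1(-3) = (-1)·(-3)·(-4)·(-5)/[(1)·(-1)·(-2)·(-3)] = -10
L_2(-3) = (-1)·(-2)·(-4)·(-5)/[(2)·(1)·(-1)·(-2)] = 10
L_3(-3) = (-1)·(-2)·(-3)·(-5)/[(3)·(2)·(1)·(-1)] = -5
L_4(-3) = (-1)·(-2)·(-3)·(-4)/[(4)·(3)·(2)·(1)] = 1
Sum: 9·(5) + 1·(-10) + 8·(10) + 3·(-5) + 5·(1) = 105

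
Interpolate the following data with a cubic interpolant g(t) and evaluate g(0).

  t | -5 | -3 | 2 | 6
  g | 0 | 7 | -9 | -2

-149/154

Evaluate each Lagrange basis at t = 0:
L_0(0) = (3)·(-2)·(-6)/[(-2)·(-7)·(-11)] = -18/77
L_1(0) = (5)·(-2)·(-6)/[(2)·(-5)·(-9)] = 2/3
L_2(0) = (5)·(3)·(-6)/[(7)·(5)·(-4)] = 9/14
L_3(0) = (5)·(3)·(-2)/[(11)·(9)·(4)] = -5/66
Sum: 0 + 7·(2/3) + (-9)·(9/14) + (-2)·(-5/66) = -149/154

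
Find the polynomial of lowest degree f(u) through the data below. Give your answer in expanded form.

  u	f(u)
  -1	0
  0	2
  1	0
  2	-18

L_0(u) = u(u - 1)(u - 2) / [-6] = -(1/6)u^3 + (1/2)u^2 - (1/3)u
L_1(u) = (u + 1)(u - 1)(u - 2) / [2] = (1/2)u^3 - u^2 - (1/2)u + 1
L_2(u) = (u + 1)u(u - 2) / [-2] = -(1/2)u^3 + (1/2)u^2 + u
L_3(u) = (u + 1)u(u - 1) / [6] = (1/6)u^3 - (1/6)u
f(u) = 0·L_0 + 2·L_1 + 0·L_2 + (-18)·L_3
  0·L_0(u) = 0
  2·L_1(u) = u^3 - 2u^2 - u + 2
  0·L_2(u) = 0
  (-18)·L_3(u) = -3u^3 + 3u
Adding term by term: -2u^3 - 2u^2 + 2u + 2

f(u) = -2u^3 - 2u^2 + 2u + 2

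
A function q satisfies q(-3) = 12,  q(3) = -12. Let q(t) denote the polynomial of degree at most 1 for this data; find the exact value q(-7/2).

L_0(-7/2) = (-13/2)/[(-6)] = 13/12
L_1(-7/2) = (-1/2)/[(6)] = -1/12
Sum: 12·(13/12) + (-12)·(-1/12) = 14

14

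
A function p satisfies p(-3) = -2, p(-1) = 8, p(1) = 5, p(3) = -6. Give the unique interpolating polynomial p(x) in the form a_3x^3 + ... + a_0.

p(x) = (5/48)x^3 - (21/16)x^2 - (77/48)x + 125/16

Build the Lagrange basis polynomials:
L_0(x) = (x + 1)(x - 1)(x - 3) / [-48] = -(1/48)x^3 + (1/16)x^2 + (1/48)x - 1/16
L_1(x) = (x + 3)(x - 1)(x - 3) / [16] = (1/16)x^3 - (1/16)x^2 - (9/16)x + 9/16
L_2(x) = (x + 3)(x + 1)(x - 3) / [-16] = -(1/16)x^3 - (1/16)x^2 + (9/16)x + 9/16
L_3(x) = (x + 3)(x + 1)(x - 1) / [48] = (1/48)x^3 + (1/16)x^2 - (1/48)x - 1/16
p(x) = (-2)·L_0 + 8·L_1 + 5·L_2 + (-6)·L_3
  (-2)·L_0(x) = (1/24)x^3 - (1/8)x^2 - (1/24)x + 1/8
  8·L_1(x) = (1/2)x^3 - (1/2)x^2 - (9/2)x + 9/2
  5·L_2(x) = -(5/16)x^3 - (5/16)x^2 + (45/16)x + 45/16
  (-6)·L_3(x) = -(1/8)x^3 - (3/8)x^2 + (1/8)x + 3/8
Adding term by term: (5/48)x^3 - (21/16)x^2 - (77/48)x + 125/16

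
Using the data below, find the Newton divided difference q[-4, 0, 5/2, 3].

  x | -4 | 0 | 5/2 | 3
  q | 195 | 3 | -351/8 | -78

q[-4,0] = (3 - 195) / (0 - (-4)) = -48
q[0,5/2] = (-351/8 - 3) / (5/2 - 0) = -75/4
q[5/2,3] = (-78 - (-351/8)) / (3 - 5/2) = -273/4
q[-4,0,5/2] = (-75/4 - (-48)) / (5/2 - (-4)) = 9/2
q[0,5/2,3] = (-273/4 - (-75/4)) / (3 - 0) = -33/2
q[-4,0,5/2,3] = (-33/2 - 9/2) / (3 - (-4)) = -3

-3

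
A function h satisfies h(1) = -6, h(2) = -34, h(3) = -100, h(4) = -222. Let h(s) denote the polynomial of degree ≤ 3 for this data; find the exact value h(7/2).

L_0(7/2) = (3/2)·(1/2)·(-1/2)/[(-1)·(-2)·(-3)] = 1/16
L_1(7/2) = (5/2)·(1/2)·(-1/2)/[(1)·(-1)·(-2)] = -5/16
L_2(7/2) = (5/2)·(3/2)·(-1/2)/[(2)·(1)·(-1)] = 15/16
L_3(7/2) = (5/2)·(3/2)·(1/2)/[(3)·(2)·(1)] = 5/16
Sum: (-6)·(1/16) + (-34)·(-5/16) + (-100)·(15/16) + (-222)·(5/16) = -1223/8

-1223/8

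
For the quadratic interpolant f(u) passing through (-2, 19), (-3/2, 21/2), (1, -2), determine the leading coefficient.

4

The leading coefficient equals the top divided difference f[-2,-3/2,1].
f[-2,-3/2] = (21/2 - 19) / (-3/2 - (-2)) = -17
f[-3/2,1] = (-2 - 21/2) / (1 - (-3/2)) = -5
f[-2,-3/2,1] = (-5 - (-17)) / (1 - (-2)) = 4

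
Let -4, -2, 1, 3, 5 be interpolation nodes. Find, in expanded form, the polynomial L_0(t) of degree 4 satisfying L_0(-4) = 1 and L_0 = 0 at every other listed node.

L_0(t) = (1/630)t^4 - (1/90)t^3 + (1/126)t^2 + (31/630)t - 1/21

L_0(t) = (t + 2)(t - 1)(t - 3)(t - 5) / [(-2)·(-5)·(-7)·(-9)]
       = (t^4 - 7t^3 + 5t^2 + 31t - 30) / (630)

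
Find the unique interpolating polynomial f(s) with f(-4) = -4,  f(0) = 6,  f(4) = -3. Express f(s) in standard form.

Newton's divided differences:
f[-4,0] = (6 - (-4)) / (0 - (-4)) = 5/2
f[0,4] = (-3 - 6) / (4 - 0) = -9/4
f[-4,0,4] = (-9/4 - 5/2) / (4 - (-4)) = -19/32
f(s) = -4 + (5/2)·(s + 4) + (-19/32)·(s + 4)s
Expanding: f(s) = -(19/32)s^2 + (1/8)s + 6

f(s) = -(19/32)s^2 + (1/8)s + 6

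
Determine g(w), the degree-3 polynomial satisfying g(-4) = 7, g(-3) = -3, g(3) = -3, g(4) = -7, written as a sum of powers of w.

Newton's divided differences:
g[-4,-3] = (-3 - 7) / (-3 - (-4)) = -10
g[-3,3] = (-3 - (-3)) / (3 - (-3)) = 0
g[3,4] = (-7 - (-3)) / (4 - 3) = -4
g[-4,-3,3] = (0 - (-10)) / (3 - (-4)) = 10/7
g[-3,3,4] = (-4 - 0) / (4 - (-3)) = -4/7
g[-4,-3,3,4] = (-4/7 - 10/7) / (4 - (-4)) = -1/4
g(w) = 7 + (-10)·(w + 4) + (10/7)·(w + 4)(w + 3) + (-1/4)·(w + 4)(w + 3)(w - 3)
Expanding: g(w) = -(1/4)w^3 + (3/7)w^2 + (9/4)w - 48/7

g(w) = -(1/4)w^3 + (3/7)w^2 + (9/4)w - 48/7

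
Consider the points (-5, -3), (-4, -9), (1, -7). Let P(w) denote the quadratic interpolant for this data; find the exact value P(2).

-1/5

Evaluate each Lagrange basis at w = 2:
L_0(2) = (6)·(1)/[(-1)·(-6)] = 1
L_1(2) = (7)·(1)/[(1)·(-5)] = -7/5
L_2(2) = (7)·(6)/[(6)·(5)] = 7/5
Sum: (-3)·(1) + (-9)·(-7/5) + (-7)·(7/5) = -1/5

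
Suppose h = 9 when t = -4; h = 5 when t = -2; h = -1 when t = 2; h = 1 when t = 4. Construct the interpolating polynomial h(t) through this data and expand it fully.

Newton's divided differences:
h[-4,-2] = (5 - 9) / (-2 - (-4)) = -2
h[-2,2] = (-1 - 5) / (2 - (-2)) = -3/2
h[2,4] = (1 - (-1)) / (4 - 2) = 1
h[-4,-2,2] = (-3/2 - (-2)) / (2 - (-4)) = 1/12
h[-2,2,4] = (1 - (-3/2)) / (4 - (-2)) = 5/12
h[-4,-2,2,4] = (5/12 - 1/12) / (4 - (-4)) = 1/24
h(t) = 9 + (-2)·(t + 4) + (1/12)·(t + 4)(t + 2) + (1/24)·(t + 4)(t + 2)(t - 2)
Expanding: h(t) = (1/24)t^3 + (1/4)t^2 - (5/3)t + 1

h(t) = (1/24)t^3 + (1/4)t^2 - (5/3)t + 1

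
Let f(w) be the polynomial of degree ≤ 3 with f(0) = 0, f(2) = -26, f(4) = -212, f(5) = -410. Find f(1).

Evaluate each Lagrange basis at w = 1:
L_0(1) = (-1)·(-3)·(-4)/[(-2)·(-4)·(-5)] = 3/10
L_1(1) = (1)·(-3)·(-4)/[(2)·(-2)·(-3)] = 1
L_2(1) = (1)·(-1)·(-4)/[(4)·(2)·(-1)] = -1/2
L_3(1) = (1)·(-1)·(-3)/[(5)·(3)·(1)] = 1/5
Sum: 0 + (-26)·(1) + (-212)·(-1/2) + (-410)·(1/5) = -2

-2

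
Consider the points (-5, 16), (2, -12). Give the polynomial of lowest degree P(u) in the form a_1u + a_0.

P(u) = -4u - 4

L_0(u) = (u - 2) / [-7] = -(1/7)u + 2/7
L_1(u) = (u + 5) / [7] = (1/7)u + 5/7
P(u) = 16·L_0 + (-12)·L_1
  16·L_0(u) = -(16/7)u + 32/7
  (-12)·L_1(u) = -(12/7)u - 60/7
Adding term by term: -4u - 4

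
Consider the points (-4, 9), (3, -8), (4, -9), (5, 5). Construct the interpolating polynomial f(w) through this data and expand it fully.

f(w) = (205/252)w^3 - (95/42)w^2 - (3847/252)w + 760/21

Build the Lagrange basis polynomials:
L_0(w) = (w - 3)(w - 4)(w - 5) / [-504] = -(1/504)w^3 + (1/42)w^2 - (47/504)w + 5/42
L_1(w) = (w + 4)(w - 4)(w - 5) / [14] = (1/14)w^3 - (5/14)w^2 - (8/7)w + 40/7
L_2(w) = (w + 4)(w - 3)(w - 5) / [-8] = -(1/8)w^3 + (1/2)w^2 + (17/8)w - 15/2
L_3(w) = (w + 4)(w - 3)(w - 4) / [18] = (1/18)w^3 - (1/6)w^2 - (8/9)w + 8/3
f(w) = 9·L_0 + (-8)·L_1 + (-9)·L_2 + 5·L_3
  9·L_0(w) = -(1/56)w^3 + (3/14)w^2 - (47/56)w + 15/14
  (-8)·L_1(w) = -(4/7)w^3 + (20/7)w^2 + (64/7)w - 320/7
  (-9)·L_2(w) = (9/8)w^3 - (9/2)w^2 - (153/8)w + 135/2
  5·L_3(w) = (5/18)w^3 - (5/6)w^2 - (40/9)w + 40/3
Adding term by term: (205/252)w^3 - (95/42)w^2 - (3847/252)w + 760/21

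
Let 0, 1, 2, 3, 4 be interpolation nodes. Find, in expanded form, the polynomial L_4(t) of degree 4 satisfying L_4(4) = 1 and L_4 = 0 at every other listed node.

L_4(t) = t(t - 1)(t - 2)(t - 3) / [(4)·(3)·(2)·(1)]
       = (t^4 - 6t^3 + 11t^2 - 6t) / (24)

L_4(t) = (1/24)t^4 - (1/4)t^3 + (11/24)t^2 - (1/4)t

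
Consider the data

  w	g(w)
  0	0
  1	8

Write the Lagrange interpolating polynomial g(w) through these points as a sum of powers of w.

L_0(w) = (w - 1) / [-1] = -w + 1
L_1(w) = w / [1] = w
g(w) = 0·L_0 + 8·L_1
  0·L_0(w) = 0
  8·L_1(w) = 8w
Adding term by term: 8w

g(w) = 8w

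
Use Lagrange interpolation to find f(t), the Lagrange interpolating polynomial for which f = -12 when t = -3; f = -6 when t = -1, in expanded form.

Build the Lagrange basis polynomials:
L_0(t) = (t + 1) / [-2] = -(1/2)t - 1/2
L_1(t) = (t + 3) / [2] = (1/2)t + 3/2
f(t) = (-12)·L_0 + (-6)·L_1
  (-12)·L_0(t) = 6t + 6
  (-6)·L_1(t) = -3t - 9
Adding term by term: 3t - 3

f(t) = 3t - 3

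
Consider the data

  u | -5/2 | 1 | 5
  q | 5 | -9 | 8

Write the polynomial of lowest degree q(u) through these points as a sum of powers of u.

q(u) = (11/10)u^2 - (47/20)u - 31/4

Newton's divided differences:
q[-5/2,1] = (-9 - 5) / (1 - (-5/2)) = -4
q[1,5] = (8 - (-9)) / (5 - 1) = 17/4
q[-5/2,1,5] = (17/4 - (-4)) / (5 - (-5/2)) = 11/10
q(u) = 5 + (-4)·(u + 5/2) + (11/10)·(u + 5/2)(u - 1)
Expanding: q(u) = (11/10)u^2 - (47/20)u - 31/4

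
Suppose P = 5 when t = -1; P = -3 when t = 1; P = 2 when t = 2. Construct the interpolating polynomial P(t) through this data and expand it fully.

P(t) = 3t^2 - 4t - 2

Newton's divided differences:
P[-1,1] = (-3 - 5) / (1 - (-1)) = -4
P[1,2] = (2 - (-3)) / (2 - 1) = 5
P[-1,1,2] = (5 - (-4)) / (2 - (-1)) = 3
P(t) = 5 + (-4)·(t + 1) + 3·(t + 1)(t - 1)
Expanding: P(t) = 3t^2 - 4t - 2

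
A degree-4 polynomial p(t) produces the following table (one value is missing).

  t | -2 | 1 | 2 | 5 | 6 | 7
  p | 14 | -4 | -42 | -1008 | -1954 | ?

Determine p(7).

The 5 known values determine p uniquely (degree ≤ 4).
L_0(7) = (6)·(5)·(2)·(1)/[(-3)·(-4)·(-7)·(-8)] = 5/56
L_1(7) = (9)·(5)·(2)·(1)/[(3)·(-1)·(-4)·(-5)] = -3/2
L_2(7) = (9)·(6)·(2)·(1)/[(4)·(1)·(-3)·(-4)] = 9/4
L_3(7) = (9)·(6)·(5)·(1)/[(7)·(4)·(3)·(-1)] = -45/14
L_4(7) = (9)·(6)·(5)·(2)/[(8)·(5)·(4)·(1)] = 27/8
Sum: 14·(5/56) + (-4)·(-3/2) + (-42)·(9/4) + (-1008)·(-45/14) + (-1954)·(27/8) = -3442

-3442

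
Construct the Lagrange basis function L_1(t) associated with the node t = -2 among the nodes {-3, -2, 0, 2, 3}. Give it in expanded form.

L_1(t) = -(1/40)t^4 + (1/20)t^3 + (9/40)t^2 - (9/20)t

L_1(t) = (t + 3)t(t - 2)(t - 3) / [(1)·(-2)·(-4)·(-5)]
       = (t^4 - 2t^3 - 9t^2 + 18t) / (-40)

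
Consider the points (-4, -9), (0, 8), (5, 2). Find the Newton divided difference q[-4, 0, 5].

-109/180

q[-4,0] = (8 - (-9)) / (0 - (-4)) = 17/4
q[0,5] = (2 - 8) / (5 - 0) = -6/5
q[-4,0,5] = (-6/5 - 17/4) / (5 - (-4)) = -109/180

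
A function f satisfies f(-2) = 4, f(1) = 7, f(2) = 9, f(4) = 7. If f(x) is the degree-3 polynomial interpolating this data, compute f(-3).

L_0(-3) = (-4)·(-5)·(-7)/[(-3)·(-4)·(-6)] = 35/18
L_1(-3) = (-1)·(-5)·(-7)/[(3)·(-1)·(-3)] = -35/9
L_2(-3) = (-1)·(-4)·(-7)/[(4)·(1)·(-2)] = 7/2
L_3(-3) = (-1)·(-4)·(-5)/[(6)·(3)·(2)] = -5/9
Sum: 4·(35/18) + 7·(-35/9) + 9·(7/2) + 7·(-5/9) = 49/6

49/6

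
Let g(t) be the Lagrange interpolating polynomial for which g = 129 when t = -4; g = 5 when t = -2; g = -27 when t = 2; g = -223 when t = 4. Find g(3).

-95

Evaluate each Lagrange basis at t = 3:
L_0(3) = (5)·(1)·(-1)/[(-2)·(-6)·(-8)] = 5/96
L_1(3) = (7)·(1)·(-1)/[(2)·(-4)·(-6)] = -7/48
L_2(3) = (7)·(5)·(-1)/[(6)·(4)·(-2)] = 35/48
L_3(3) = (7)·(5)·(1)/[(8)·(6)·(2)] = 35/96
Sum: 129·(5/96) + 5·(-7/48) + (-27)·(35/48) + (-223)·(35/96) = -95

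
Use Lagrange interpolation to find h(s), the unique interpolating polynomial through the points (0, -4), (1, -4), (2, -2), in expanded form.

h(s) = s^2 - s - 4

L_0(s) = (s - 1)(s - 2) / [2] = (1/2)s^2 - (3/2)s + 1
L_1(s) = s(s - 2) / [-1] = -s^2 + 2s
L_2(s) = s(s - 1) / [2] = (1/2)s^2 - (1/2)s
h(s) = (-4)·L_0 + (-4)·L_1 + (-2)·L_2
  (-4)·L_0(s) = -2s^2 + 6s - 4
  (-4)·L_1(s) = 4s^2 - 8s
  (-2)·L_2(s) = -s^2 + s
Adding term by term: s^2 - s - 4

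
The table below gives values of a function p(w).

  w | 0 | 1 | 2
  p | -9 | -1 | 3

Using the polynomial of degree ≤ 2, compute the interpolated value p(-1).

-21

Using Newton's divided-difference form:
p[0,1] = (-1 - (-9)) / (1 - 0) = 8
p[1,2] = (3 - (-1)) / (2 - 1) = 4
p[0,1,2] = (4 - 8) / (2 - 0) = -2
p(-1) = -9 + 8·(-1) + (-2)·(-1)·(-2) = -21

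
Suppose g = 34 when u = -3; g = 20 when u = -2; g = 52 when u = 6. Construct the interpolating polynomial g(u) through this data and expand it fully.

g(u) = 2u^2 - 4u + 4

Newton's divided differences:
g[-3,-2] = (20 - 34) / (-2 - (-3)) = -14
g[-2,6] = (52 - 20) / (6 - (-2)) = 4
g[-3,-2,6] = (4 - (-14)) / (6 - (-3)) = 2
g(u) = 34 + (-14)·(u + 3) + 2·(u + 3)(u + 2)
Expanding: g(u) = 2u^2 - 4u + 4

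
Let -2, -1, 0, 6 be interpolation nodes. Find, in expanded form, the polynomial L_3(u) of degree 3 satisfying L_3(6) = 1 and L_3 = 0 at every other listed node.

L_3(u) = (1/336)u^3 + (1/112)u^2 + (1/168)u

L_3(u) = (u + 2)(u + 1)u / [(8)·(7)·(6)]
       = (u^3 + 3u^2 + 2u) / (336)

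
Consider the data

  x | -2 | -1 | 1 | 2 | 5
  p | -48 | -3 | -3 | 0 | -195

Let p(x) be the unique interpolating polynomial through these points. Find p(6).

-528

Evaluate each Lagrange basis at x = 6:
L_0(6) = (7)·(5)·(4)·(1)/[(-1)·(-3)·(-4)·(-7)] = 5/3
L_1(6) = (8)·(5)·(4)·(1)/[(1)·(-2)·(-3)·(-6)] = -40/9
L_2(6) = (8)·(7)·(4)·(1)/[(3)·(2)·(-1)·(-4)] = 28/3
L_3(6) = (8)·(7)·(5)·(1)/[(4)·(3)·(1)·(-3)] = -70/9
L_4(6) = (8)·(7)·(5)·(4)/[(7)·(6)·(4)·(3)] = 20/9
Sum: (-48)·(5/3) + (-3)·(-40/9) + (-3)·(28/3) + 0 + (-195)·(20/9) = -528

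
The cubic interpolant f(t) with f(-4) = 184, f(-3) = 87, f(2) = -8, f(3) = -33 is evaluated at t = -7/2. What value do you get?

259/2

Using Newton's divided-difference form:
f[-4,-3] = (87 - 184) / (-3 - (-4)) = -97
f[-3,2] = (-8 - 87) / (2 - (-3)) = -19
f[2,3] = (-33 - (-8)) / (3 - 2) = -25
f[-4,-3,2] = (-19 - (-97)) / (2 - (-4)) = 13
f[-3,2,3] = (-25 - (-19)) / (3 - (-3)) = -1
f[-4,-3,2,3] = (-1 - 13) / (3 - (-4)) = -2
f(-7/2) = 184 + (-97)·(1/2) + 13·(1/2)·(-1/2) + (-2)·(1/2)·(-1/2)·(-11/2) = 259/2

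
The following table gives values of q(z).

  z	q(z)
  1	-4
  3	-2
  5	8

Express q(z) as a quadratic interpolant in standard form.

q(z) = z^2 - 3z - 2

L_0(z) = (z - 3)(z - 5) / [8] = (1/8)z^2 - z + 15/8
L_1(z) = (z - 1)(z - 5) / [-4] = -(1/4)z^2 + (3/2)z - 5/4
L_2(z) = (z - 1)(z - 3) / [8] = (1/8)z^2 - (1/2)z + 3/8
q(z) = (-4)·L_0 + (-2)·L_1 + 8·L_2
  (-4)·L_0(z) = -(1/2)z^2 + 4z - 15/2
  (-2)·L_1(z) = (1/2)z^2 - 3z + 5/2
  8·L_2(z) = z^2 - 4z + 3
Adding term by term: z^2 - 3z - 2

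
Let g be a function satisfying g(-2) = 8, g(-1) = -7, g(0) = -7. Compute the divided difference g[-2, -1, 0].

15/2

g[-2,-1] = (-7 - 8) / (-1 - (-2)) = -15
g[-1,0] = (-7 - (-7)) / (0 - (-1)) = 0
g[-2,-1,0] = (0 - (-15)) / (0 - (-2)) = 15/2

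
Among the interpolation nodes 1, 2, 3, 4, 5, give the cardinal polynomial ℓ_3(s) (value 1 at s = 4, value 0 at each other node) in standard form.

ℓ_3(s) = (s - 1)(s - 2)(s - 3)(s - 5) / [(3)·(2)·(1)·(-1)]
       = (s^4 - 11s^3 + 41s^2 - 61s + 30) / (-6)

ℓ_3(s) = -(1/6)s^4 + (11/6)s^3 - (41/6)s^2 + (61/6)s - 5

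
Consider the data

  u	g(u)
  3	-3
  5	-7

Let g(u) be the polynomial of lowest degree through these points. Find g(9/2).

Evaluate each Lagrange basis at u = 9/2:
L_0(9/2) = (-1/2)/[(-2)] = 1/4
L_1(9/2) = (3/2)/[(2)] = 3/4
Sum: (-3)·(1/4) + (-7)·(3/4) = -6

-6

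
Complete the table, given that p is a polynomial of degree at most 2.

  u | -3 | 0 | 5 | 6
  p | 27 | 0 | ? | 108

75

The 3 known values determine p uniquely (degree ≤ 2).
Evaluate each Lagrange basis at u = 5:
L_0(5) = (5)·(-1)/[(-3)·(-9)] = -5/27
L_1(5) = (8)·(-1)/[(3)·(-6)] = 4/9
L_2(5) = (8)·(5)/[(9)·(6)] = 20/27
Sum: 27·(-5/27) + 0 + 108·(20/27) = 75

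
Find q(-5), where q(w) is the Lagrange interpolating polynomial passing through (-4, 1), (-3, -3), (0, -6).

Evaluate each Lagrange basis at w = -5:
L_0(-5) = (-2)·(-5)/[(-1)·(-4)] = 5/2
L_1(-5) = (-1)·(-5)/[(1)·(-3)] = -5/3
L_2(-5) = (-1)·(-2)/[(4)·(3)] = 1/6
Sum: 1·(5/2) + (-3)·(-5/3) + (-6)·(1/6) = 13/2

13/2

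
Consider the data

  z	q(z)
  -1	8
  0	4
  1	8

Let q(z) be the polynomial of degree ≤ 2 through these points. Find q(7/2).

Using Newton's divided-difference form:
q[-1,0] = (4 - 8) / (0 - (-1)) = -4
q[0,1] = (8 - 4) / (1 - 0) = 4
q[-1,0,1] = (4 - (-4)) / (1 - (-1)) = 4
q(7/2) = 8 + (-4)·(9/2) + 4·(9/2)·(7/2) = 53

53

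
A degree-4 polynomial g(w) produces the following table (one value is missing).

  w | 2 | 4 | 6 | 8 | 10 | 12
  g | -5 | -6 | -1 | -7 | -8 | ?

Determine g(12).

45

The 5 known values determine g uniquely (degree ≤ 4).
Evaluate each Lagrange basis at w = 12:
L_0(12) = (8)·(6)·(4)·(2)/[(-2)·(-4)·(-6)·(-8)] = 1
L_1(12) = (10)·(6)·(4)·(2)/[(2)·(-2)·(-4)·(-6)] = -5
L_2(12) = (10)·(8)·(4)·(2)/[(4)·(2)·(-2)·(-4)] = 10
L_3(12) = (10)·(8)·(6)·(2)/[(6)·(4)·(2)·(-2)] = -10
L_4(12) = (10)·(8)·(6)·(4)/[(8)·(6)·(4)·(2)] = 5
Sum: (-5)·(1) + (-6)·(-5) + (-1)·(10) + (-7)·(-10) + (-8)·(5) = 45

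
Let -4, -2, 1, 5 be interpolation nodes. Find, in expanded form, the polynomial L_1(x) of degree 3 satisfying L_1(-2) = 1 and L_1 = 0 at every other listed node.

L_1(x) = (1/42)x^3 - (1/21)x^2 - (19/42)x + 10/21

L_1(x) = (x + 4)(x - 1)(x - 5) / [(2)·(-3)·(-7)]
       = (x^3 - 2x^2 - 19x + 20) / (42)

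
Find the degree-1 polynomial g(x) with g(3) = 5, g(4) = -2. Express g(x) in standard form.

g(x) = -7x + 26

Build the Lagrange basis polynomials:
L_0(x) = (x - 4) / [-1] = -x + 4
L_1(x) = (x - 3) / [1] = x - 3
g(x) = 5·L_0 + (-2)·L_1
  5·L_0(x) = -5x + 20
  (-2)·L_1(x) = -2x + 6
Adding term by term: -7x + 26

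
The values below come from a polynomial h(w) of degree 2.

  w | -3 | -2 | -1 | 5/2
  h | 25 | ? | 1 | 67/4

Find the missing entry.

10

The 3 known values determine h uniquely (degree ≤ 2).
Evaluate each Lagrange basis at w = -2:
L_0(-2) = (-1)·(-9/2)/[(-2)·(-11/2)] = 9/22
L_1(-2) = (1)·(-9/2)/[(2)·(-7/2)] = 9/14
L_2(-2) = (1)·(-1)/[(11/2)·(7/2)] = -4/77
Sum: 25·(9/22) + 1·(9/14) + 67/4·(-4/77) = 10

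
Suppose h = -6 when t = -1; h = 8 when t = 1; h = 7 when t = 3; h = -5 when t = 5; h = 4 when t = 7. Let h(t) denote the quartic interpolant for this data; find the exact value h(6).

-199/32

L_0(6) = (5)·(3)·(1)·(-1)/[(-2)·(-4)·(-6)·(-8)] = -5/128
L_1(6) = (7)·(3)·(1)·(-1)/[(2)·(-2)·(-4)·(-6)] = 7/32
L_2(6) = (7)·(5)·(1)·(-1)/[(4)·(2)·(-2)·(-4)] = -35/64
L_3(6) = (7)·(5)·(3)·(-1)/[(6)·(4)·(2)·(-2)] = 35/32
L_4(6) = (7)·(5)·(3)·(1)/[(8)·(6)·(4)·(2)] = 35/128
Sum: (-6)·(-5/128) + 8·(7/32) + 7·(-35/64) + (-5)·(35/32) + 4·(35/128) = -199/32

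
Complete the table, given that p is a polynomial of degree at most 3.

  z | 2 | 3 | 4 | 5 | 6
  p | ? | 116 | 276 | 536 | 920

The 4 known values determine p uniquely (degree ≤ 3).
Evaluate each Lagrange basis at z = 2:
L_0(2) = (-2)·(-3)·(-4)/[(-1)·(-2)·(-3)] = 4
L_1(2) = (-1)·(-3)·(-4)/[(1)·(-1)·(-2)] = -6
L_2(2) = (-1)·(-2)·(-4)/[(2)·(1)·(-1)] = 4
L_3(2) = (-1)·(-2)·(-3)/[(3)·(2)·(1)] = -1
Sum: 116·(4) + 276·(-6) + 536·(4) + 920·(-1) = 32

32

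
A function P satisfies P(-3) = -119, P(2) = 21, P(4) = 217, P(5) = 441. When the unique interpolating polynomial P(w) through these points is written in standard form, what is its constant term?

1

Build the Lagrange basis polynomials:
L_0(w) = (w - 2)(w - 4)(w - 5) / [-280] = -(1/280)w^3 + (11/280)w^2 - (19/140)w + 1/7
L_1(w) = (w + 3)(w - 4)(w - 5) / [30] = (1/30)w^3 - (1/5)w^2 - (7/30)w + 2
L_2(w) = (w + 3)(w - 2)(w - 5) / [-14] = -(1/14)w^3 + (2/7)w^2 + (11/14)w - 15/7
L_3(w) = (w + 3)(w - 2)(w - 4) / [24] = (1/24)w^3 - (1/8)w^2 - (5/12)w + 1
P(w) = (-119)·L_0 + 21·L_1 + 217·L_2 + 441·L_3
Only the constant term is needed; take it from each L_i and combine:
(-119)·(1/7) + 21·(2) + 217·(-15/7) + 441·(1) = 1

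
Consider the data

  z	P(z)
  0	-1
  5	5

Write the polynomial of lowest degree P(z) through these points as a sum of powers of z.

Build the Lagrange basis polynomials:
L_0(z) = (z - 5) / [-5] = -(1/5)z + 1
L_1(z) = z / [5] = (1/5)z
P(z) = (-1)·L_0 + 5·L_1
  (-1)·L_0(z) = (1/5)z - 1
  5·L_1(z) = z
Adding term by term: (6/5)z - 1

P(z) = (6/5)z - 1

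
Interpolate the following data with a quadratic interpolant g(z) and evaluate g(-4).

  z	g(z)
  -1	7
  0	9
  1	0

-65

Using Newton's divided-difference form:
g[-1,0] = (9 - 7) / (0 - (-1)) = 2
g[0,1] = (0 - 9) / (1 - 0) = -9
g[-1,0,1] = (-9 - 2) / (1 - (-1)) = -11/2
g(-4) = 7 + 2·(-3) + (-11/2)·(-3)·(-4) = -65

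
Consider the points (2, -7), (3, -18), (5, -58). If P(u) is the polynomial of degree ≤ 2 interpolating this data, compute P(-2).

L_0(-2) = (-5)·(-7)/[(-1)·(-3)] = 35/3
L_1(-2) = (-4)·(-7)/[(1)·(-2)] = -14
L_2(-2) = (-4)·(-5)/[(3)·(2)] = 10/3
Sum: (-7)·(35/3) + (-18)·(-14) + (-58)·(10/3) = -23

-23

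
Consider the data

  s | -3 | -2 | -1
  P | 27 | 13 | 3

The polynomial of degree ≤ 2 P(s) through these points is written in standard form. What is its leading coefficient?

2

Build the Lagrange basis polynomials:
L_0(s) = (s + 2)(s + 1) / [2] = (1/2)s^2 + (3/2)s + 1
L_1(s) = (s + 3)(s + 1) / [-1] = -s^2 - 4s - 3
L_2(s) = (s + 3)(s + 2) / [2] = (1/2)s^2 + (5/2)s + 3
P(s) = 27·L_0 + 13·L_1 + 3·L_2
Only the coefficient of s^2 is needed; take it from each L_i and combine:
27·(1/2) + 13·(-1) + 3·(1/2) = 2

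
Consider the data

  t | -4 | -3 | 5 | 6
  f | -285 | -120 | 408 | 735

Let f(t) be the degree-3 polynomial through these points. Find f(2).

15

Using Newton's divided-difference form:
f[-4,-3] = (-120 - (-285)) / (-3 - (-4)) = 165
f[-3,5] = (408 - (-120)) / (5 - (-3)) = 66
f[5,6] = (735 - 408) / (6 - 5) = 327
f[-4,-3,5] = (66 - 165) / (5 - (-4)) = -11
f[-3,5,6] = (327 - 66) / (6 - (-3)) = 29
f[-4,-3,5,6] = (29 - (-11)) / (6 - (-4)) = 4
f(2) = -285 + 165·(6) + (-11)·(6)·(5) + 4·(6)·(5)·(-3) = 15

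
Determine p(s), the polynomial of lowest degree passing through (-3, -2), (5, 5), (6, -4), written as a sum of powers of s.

p(s) = -(79/72)s^2 + (221/72)s + 205/12

Newton's divided differences:
p[-3,5] = (5 - (-2)) / (5 - (-3)) = 7/8
p[5,6] = (-4 - 5) / (6 - 5) = -9
p[-3,5,6] = (-9 - 7/8) / (6 - (-3)) = -79/72
p(s) = -2 + (7/8)·(s + 3) + (-79/72)·(s + 3)(s - 5)
Expanding: p(s) = -(79/72)s^2 + (221/72)s + 205/12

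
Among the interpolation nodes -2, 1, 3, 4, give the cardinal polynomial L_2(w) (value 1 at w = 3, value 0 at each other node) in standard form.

L_2(w) = (w + 2)(w - 1)(w - 4) / [(5)·(2)·(-1)]
       = (w^3 - 3w^2 - 6w + 8) / (-10)

L_2(w) = -(1/10)w^3 + (3/10)w^2 + (3/5)w - 4/5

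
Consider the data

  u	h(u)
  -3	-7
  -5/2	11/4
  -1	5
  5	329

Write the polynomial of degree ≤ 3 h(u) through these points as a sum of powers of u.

h(u) = 2u^3 + 4u^2 - 4u - 1

Build the Lagrange basis polynomials:
L_0(u) = (u + 5/2)(u + 1)(u - 5) / [-8] = -(1/8)u^3 + (3/16)u^2 + (15/8)u + 25/16
L_1(u) = (u + 3)(u + 1)(u - 5) / [45/8] = (8/45)u^3 - (8/45)u^2 - (136/45)u - 8/3
L_2(u) = (u + 3)(u + 5/2)(u - 5) / [-18] = -(1/18)u^3 - (1/36)u^2 + (10/9)u + 25/12
L_3(u) = (u + 3)(u + 5/2)(u + 1) / [360] = (1/360)u^3 + (13/720)u^2 + (13/360)u + 1/48
h(u) = (-7)·L_0 + (11/4)·L_1 + 5·L_2 + 329·L_3
  (-7)·L_0(u) = (7/8)u^3 - (21/16)u^2 - (105/8)u - 175/16
  (11/4)·L_1(u) = (22/45)u^3 - (22/45)u^2 - (374/45)u - 22/3
  5·L_2(u) = -(5/18)u^3 - (5/36)u^2 + (50/9)u + 125/12
  329·L_3(u) = (329/360)u^3 + (4277/720)u^2 + (4277/360)u + 329/48
Adding term by term: 2u^3 + 4u^2 - 4u - 1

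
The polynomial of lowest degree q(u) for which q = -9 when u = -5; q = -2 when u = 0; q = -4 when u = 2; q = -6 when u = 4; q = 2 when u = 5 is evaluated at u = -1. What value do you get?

-173/35

L_0(-1) = (-1)·(-3)·(-5)·(-6)/[(-5)·(-7)·(-9)·(-10)] = 1/35
L_1(-1) = (4)·(-3)·(-5)·(-6)/[(5)·(-2)·(-4)·(-5)] = 9/5
L_2(-1) = (4)·(-1)·(-5)·(-6)/[(7)·(2)·(-2)·(-3)] = -10/7
L_3(-1) = (4)·(-1)·(-3)·(-6)/[(9)·(4)·(2)·(-1)] = 1
L_4(-1) = (4)·(-1)·(-3)·(-5)/[(10)·(5)·(3)·(1)] = -2/5
Sum: (-9)·(1/35) + (-2)·(9/5) + (-4)·(-10/7) + (-6)·(1) + 2·(-2/5) = -173/35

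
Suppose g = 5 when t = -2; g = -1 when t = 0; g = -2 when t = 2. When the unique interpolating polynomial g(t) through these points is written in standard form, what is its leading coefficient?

5/8

The leading coefficient equals the top divided difference g[-2,0,2].
g[-2,0] = (-1 - 5) / (0 - (-2)) = -3
g[0,2] = (-2 - (-1)) / (2 - 0) = -1/2
g[-2,0,2] = (-1/2 - (-3)) / (2 - (-2)) = 5/8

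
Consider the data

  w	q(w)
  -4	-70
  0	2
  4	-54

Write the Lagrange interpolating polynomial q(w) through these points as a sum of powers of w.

q(w) = -4w^2 + 2w + 2

Build the Lagrange basis polynomials:
L_0(w) = w(w - 4) / [32] = (1/32)w^2 - (1/8)w
L_1(w) = (w + 4)(w - 4) / [-16] = -(1/16)w^2 + 1
L_2(w) = (w + 4)w / [32] = (1/32)w^2 + (1/8)w
q(w) = (-70)·L_0 + 2·L_1 + (-54)·L_2
  (-70)·L_0(w) = -(35/16)w^2 + (35/4)w
  2·L_1(w) = -(1/8)w^2 + 2
  (-54)·L_2(w) = -(27/16)w^2 - (27/4)w
Adding term by term: -4w^2 + 2w + 2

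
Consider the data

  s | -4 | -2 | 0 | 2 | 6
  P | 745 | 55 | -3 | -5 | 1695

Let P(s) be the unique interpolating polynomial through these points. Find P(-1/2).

Using Newton's divided-difference form:
P[-4,-2] = (55 - 745) / (-2 - (-4)) = -345
P[-2,0] = (-3 - 55) / (0 - (-2)) = -29
P[0,2] = (-5 - (-3)) / (2 - 0) = -1
P[2,6] = (1695 - (-5)) / (6 - 2) = 425
P[-4,-2,0] = (-29 - (-345)) / (0 - (-4)) = 79
P[-2,0,2] = (-1 - (-29)) / (2 - (-2)) = 7
P[0,2,6] = (425 - (-1)) / (6 - 0) = 71
P[-4,-2,0,2] = (7 - 79) / (2 - (-4)) = -12
P[-2,0,2,6] = (71 - 7) / (6 - (-2)) = 8
P[-4,-2,0,2,6] = (8 - (-12)) / (6 - (-4)) = 2
P(-1/2) = 745 + (-345)·(7/2) + 79·(7/2)·(3/2) + (-12)·(7/2)·(3/2)·(-1/2) + 2·(7/2)·(3/2)·(-1/2)·(-5/2) = -25/8

-25/8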